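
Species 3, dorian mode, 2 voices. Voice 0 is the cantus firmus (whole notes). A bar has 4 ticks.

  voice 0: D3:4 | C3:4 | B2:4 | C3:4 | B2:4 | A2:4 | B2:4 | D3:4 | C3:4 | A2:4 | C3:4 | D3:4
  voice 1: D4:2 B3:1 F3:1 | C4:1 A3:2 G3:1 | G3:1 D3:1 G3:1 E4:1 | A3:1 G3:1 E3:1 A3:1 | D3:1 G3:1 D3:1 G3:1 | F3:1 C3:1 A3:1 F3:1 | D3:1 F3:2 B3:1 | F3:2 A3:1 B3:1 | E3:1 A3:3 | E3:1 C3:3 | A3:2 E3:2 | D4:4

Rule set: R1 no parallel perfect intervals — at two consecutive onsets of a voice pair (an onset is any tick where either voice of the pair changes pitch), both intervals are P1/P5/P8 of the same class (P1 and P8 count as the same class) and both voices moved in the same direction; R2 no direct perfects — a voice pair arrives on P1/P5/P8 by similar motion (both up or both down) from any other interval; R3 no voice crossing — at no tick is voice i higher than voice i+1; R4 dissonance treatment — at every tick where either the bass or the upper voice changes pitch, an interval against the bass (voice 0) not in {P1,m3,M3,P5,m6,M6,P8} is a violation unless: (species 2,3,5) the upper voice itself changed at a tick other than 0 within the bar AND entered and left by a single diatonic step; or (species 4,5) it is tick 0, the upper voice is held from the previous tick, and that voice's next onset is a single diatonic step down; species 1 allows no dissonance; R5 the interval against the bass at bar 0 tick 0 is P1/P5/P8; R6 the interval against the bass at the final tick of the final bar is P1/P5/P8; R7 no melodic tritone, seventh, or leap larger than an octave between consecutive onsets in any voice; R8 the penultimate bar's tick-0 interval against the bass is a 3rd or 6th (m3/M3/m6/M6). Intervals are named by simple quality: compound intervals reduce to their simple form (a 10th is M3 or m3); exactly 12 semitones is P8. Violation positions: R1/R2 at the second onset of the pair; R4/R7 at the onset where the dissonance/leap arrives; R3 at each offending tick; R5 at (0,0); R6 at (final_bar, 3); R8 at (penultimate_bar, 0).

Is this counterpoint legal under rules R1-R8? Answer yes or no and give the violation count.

No (8 violations)

bar 0: v0=D3 v1=D4 (P8)
bar 1: v0=C3 v1=C4 (P8)
bar 2: v0=B2 v1=G3 (m6)
bar 3: v0=C3 v1=A3 (M6)
bar 4: v0=B2 v1=D3 (m3)
bar 5: v0=A2 v1=F3 (m6)
bar 6: v0=B2 v1=D3 (m3)
bar 7: v0=D3 v1=F3 (m3)
bar 8: v0=C3 v1=E3 (M3)
bar 9: v0=A2 v1=E3 (P5)
bar 10: v0=C3 v1=A3 (M6)
bar 11: v0=D3 v1=D4 (P8)
  R7 @ bar0.3: B3->F3 leap 6st
  R4 @ bar2.3: B2/E4 P4 untreated
  R4 @ bar6.1: B2/F3 TT untreated
  R7 @ bar6.3: F3->B3 leap 6st
  R7 @ bar7.0: B3->F3 leap 6st
  R2 @ bar9.0: C3/A3 M6 -> A2/E3 P5 similar
  R2 @ bar11.0: C3/E3 M3 -> D3/D4 P8 similar
  R7 @ bar11.0: E3->D4 leap 10st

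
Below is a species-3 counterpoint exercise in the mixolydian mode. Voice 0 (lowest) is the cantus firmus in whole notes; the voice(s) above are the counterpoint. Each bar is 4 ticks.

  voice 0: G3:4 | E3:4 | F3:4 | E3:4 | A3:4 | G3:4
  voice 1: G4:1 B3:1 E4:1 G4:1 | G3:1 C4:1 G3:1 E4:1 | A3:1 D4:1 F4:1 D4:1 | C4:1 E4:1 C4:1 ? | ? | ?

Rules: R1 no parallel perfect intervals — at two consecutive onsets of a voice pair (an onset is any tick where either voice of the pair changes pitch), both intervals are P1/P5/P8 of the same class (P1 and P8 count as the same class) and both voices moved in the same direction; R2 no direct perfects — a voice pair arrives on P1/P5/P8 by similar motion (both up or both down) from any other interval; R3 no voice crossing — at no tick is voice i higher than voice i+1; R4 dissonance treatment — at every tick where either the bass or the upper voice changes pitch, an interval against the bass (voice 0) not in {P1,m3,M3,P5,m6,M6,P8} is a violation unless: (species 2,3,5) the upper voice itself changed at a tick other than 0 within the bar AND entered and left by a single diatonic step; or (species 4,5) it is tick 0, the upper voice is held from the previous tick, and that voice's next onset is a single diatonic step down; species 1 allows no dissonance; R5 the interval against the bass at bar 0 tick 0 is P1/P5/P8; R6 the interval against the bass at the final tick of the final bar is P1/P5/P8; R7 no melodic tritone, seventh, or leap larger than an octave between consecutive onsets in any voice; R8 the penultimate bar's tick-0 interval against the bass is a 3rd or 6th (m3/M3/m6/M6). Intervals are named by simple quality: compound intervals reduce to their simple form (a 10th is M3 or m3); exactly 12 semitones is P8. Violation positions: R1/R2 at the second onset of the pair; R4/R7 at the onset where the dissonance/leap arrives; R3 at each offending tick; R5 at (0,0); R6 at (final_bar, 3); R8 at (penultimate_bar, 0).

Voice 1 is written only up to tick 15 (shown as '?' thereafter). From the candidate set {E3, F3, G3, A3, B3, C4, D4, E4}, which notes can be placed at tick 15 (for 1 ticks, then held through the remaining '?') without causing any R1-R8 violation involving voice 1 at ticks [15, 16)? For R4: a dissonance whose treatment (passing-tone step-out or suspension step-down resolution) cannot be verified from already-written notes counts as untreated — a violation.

E3: legal
F3: violates R4
G3: legal
A3: violates R4
B3: legal
C4: legal
D4: violates R4
E4: legal

{B3, C4, E3, E4, G3}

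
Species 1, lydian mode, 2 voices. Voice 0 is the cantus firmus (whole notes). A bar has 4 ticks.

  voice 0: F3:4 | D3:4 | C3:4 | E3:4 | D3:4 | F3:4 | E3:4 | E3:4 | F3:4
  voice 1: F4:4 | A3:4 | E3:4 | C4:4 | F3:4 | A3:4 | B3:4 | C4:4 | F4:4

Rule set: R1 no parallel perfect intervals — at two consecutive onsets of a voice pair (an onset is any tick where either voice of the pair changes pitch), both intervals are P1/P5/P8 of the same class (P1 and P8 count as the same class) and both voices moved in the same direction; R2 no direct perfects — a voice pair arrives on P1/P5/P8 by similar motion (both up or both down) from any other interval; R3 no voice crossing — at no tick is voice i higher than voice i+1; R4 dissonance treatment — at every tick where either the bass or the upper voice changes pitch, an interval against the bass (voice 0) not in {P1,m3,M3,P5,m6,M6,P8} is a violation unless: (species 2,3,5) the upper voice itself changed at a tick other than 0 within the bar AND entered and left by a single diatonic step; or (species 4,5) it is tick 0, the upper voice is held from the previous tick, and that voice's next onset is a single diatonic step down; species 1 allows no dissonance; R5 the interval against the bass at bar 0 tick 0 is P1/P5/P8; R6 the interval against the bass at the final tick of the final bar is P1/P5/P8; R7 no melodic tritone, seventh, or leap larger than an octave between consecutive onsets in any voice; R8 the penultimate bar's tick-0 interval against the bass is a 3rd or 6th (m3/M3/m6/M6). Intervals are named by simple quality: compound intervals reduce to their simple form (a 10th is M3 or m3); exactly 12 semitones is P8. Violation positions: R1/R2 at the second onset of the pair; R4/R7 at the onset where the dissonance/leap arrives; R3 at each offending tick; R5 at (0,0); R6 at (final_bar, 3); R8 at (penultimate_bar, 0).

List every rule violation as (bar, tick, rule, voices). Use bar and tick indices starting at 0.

(1, 0, R2, (0, 1))
(8, 0, R2, (0, 1))

bar 0: v0=F3 v1=F4 downbeat P8
bar 1: v0=D3 v1=A3 downbeat P5
bar 2: v0=C3 v1=E3 downbeat M3
bar 3: v0=E3 v1=C4 downbeat m6
bar 4: v0=D3 v1=F3 downbeat m3
bar 5: v0=F3 v1=A3 downbeat M3
bar 6: v0=E3 v1=B3 downbeat P5
bar 7: v0=E3 v1=C4 downbeat m6
bar 8: v0=F3 v1=F4 downbeat P8
  -> R2 @ bar 1 tick 0 v(0, 1): F3/F4 P8 -> D3/A3 P5 similar
  -> R2 @ bar 8 tick 0 v(0, 1): E3/C4 m6 -> F3/F4 P8 similar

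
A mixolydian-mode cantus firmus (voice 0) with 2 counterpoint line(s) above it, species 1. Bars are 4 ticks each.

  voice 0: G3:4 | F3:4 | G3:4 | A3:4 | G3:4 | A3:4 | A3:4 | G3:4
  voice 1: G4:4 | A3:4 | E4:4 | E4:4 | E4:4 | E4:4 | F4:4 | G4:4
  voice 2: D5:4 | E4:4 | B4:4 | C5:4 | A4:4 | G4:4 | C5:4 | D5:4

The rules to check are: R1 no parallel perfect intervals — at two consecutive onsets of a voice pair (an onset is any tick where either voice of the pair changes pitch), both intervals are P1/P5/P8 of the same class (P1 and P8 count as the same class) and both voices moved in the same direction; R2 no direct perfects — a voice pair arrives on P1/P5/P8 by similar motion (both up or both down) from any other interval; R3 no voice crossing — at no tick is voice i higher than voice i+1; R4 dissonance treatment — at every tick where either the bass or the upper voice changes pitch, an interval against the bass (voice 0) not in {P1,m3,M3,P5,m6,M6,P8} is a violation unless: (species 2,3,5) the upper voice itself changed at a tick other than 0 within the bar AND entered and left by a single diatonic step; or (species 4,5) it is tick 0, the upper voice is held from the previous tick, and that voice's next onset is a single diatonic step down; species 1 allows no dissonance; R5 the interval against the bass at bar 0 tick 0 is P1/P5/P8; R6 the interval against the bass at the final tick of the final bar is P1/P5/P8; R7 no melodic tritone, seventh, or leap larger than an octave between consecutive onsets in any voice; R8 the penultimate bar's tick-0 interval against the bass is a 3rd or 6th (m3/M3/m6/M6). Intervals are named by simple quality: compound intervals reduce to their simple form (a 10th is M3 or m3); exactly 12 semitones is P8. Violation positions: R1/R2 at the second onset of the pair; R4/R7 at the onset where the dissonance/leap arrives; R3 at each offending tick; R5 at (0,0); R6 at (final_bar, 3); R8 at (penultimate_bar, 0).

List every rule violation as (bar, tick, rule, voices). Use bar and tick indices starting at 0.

bar 0: v0=G3 v1=G4 v2=D5 downbeat P5
bar 1: v0=F3 v1=A3 v2=E4 downbeat M7
bar 2: v0=G3 v1=E4 v2=B4 downbeat M3
bar 3: v0=A3 v1=E4 v2=C5 downbeat m3
bar 4: v0=G3 v1=E4 v2=A4 downbeat M2
bar 5: v0=A3 v1=E4 v2=G4 downbeat m7
bar 6: v0=A3 v1=F4 v2=C5 downbeat m3
bar 7: v0=G3 v1=G4 v2=D5 downbeat P5
  -> R1 @ bar 1 tick 0 v(1, 2): G4/D5 P5 -> A3/E4 P5 similar
  -> R4 @ bar 1 tick 0 v(0, 2): F3/E4 M7 untreated
  -> R7 @ bar 1 tick 0 v(1,): G4->A3 leap 10st
  -> R7 @ bar 1 tick 0 v(2,): D5->E4 leap 10st
  -> R1 @ bar 2 tick 0 v(1, 2): A3/E4 P5 -> E4/B4 P5 similar
  -> R4 @ bar 4 tick 0 v(0, 2): G3/A4 M2 untreated
  -> R4 @ bar 5 tick 0 v(0, 2): A3/G4 m7 untreated
  -> R2 @ bar 6 tick 0 v(1, 2): E4/G4 m3 -> F4/C5 P5 similar
  -> R1 @ bar 7 tick 0 v(1, 2): F4/C5 P5 -> G4/D5 P5 similar

(1, 0, R1, (1, 2))
(1, 0, R4, (0, 2))
(1, 0, R7, (1,))
(1, 0, R7, (2,))
(2, 0, R1, (1, 2))
(4, 0, R4, (0, 2))
(5, 0, R4, (0, 2))
(6, 0, R2, (1, 2))
(7, 0, R1, (1, 2))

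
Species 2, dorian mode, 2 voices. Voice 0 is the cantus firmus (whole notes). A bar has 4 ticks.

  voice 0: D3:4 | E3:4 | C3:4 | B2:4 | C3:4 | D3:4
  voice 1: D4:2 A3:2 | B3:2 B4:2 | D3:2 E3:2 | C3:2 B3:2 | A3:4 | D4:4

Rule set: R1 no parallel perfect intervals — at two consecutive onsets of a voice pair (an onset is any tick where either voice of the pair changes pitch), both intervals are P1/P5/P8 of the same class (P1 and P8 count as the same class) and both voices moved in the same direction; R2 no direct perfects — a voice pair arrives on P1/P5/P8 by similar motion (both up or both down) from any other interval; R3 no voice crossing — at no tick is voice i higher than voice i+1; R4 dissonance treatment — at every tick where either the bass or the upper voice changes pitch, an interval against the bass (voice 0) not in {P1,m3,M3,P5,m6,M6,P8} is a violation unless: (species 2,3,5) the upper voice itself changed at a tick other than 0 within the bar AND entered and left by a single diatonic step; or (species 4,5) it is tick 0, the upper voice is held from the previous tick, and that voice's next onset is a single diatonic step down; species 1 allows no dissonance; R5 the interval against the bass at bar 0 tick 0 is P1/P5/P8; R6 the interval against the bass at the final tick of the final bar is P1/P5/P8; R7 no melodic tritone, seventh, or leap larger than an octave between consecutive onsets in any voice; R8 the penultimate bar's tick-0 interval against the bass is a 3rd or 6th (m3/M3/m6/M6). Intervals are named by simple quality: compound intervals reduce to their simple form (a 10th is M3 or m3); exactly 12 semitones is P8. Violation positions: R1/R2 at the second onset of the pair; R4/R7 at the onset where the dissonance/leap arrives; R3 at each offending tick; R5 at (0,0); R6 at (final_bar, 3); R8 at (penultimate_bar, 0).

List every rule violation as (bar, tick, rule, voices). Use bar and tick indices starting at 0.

(1, 0, R1, (0, 1))
(2, 0, R4, (0, 1))
(2, 0, R7, (1,))
(3, 0, R4, (0, 1))
(3, 2, R7, (1,))
(5, 0, R2, (0, 1))

bar 0: v0=D3 v1=D4 downbeat P8
bar 1: v0=E3 v1=B3 downbeat P5
bar 2: v0=C3 v1=D3 downbeat M2
bar 3: v0=B2 v1=C3 downbeat m2
bar 4: v0=C3 v1=A3 downbeat M6
bar 5: v0=D3 v1=D4 downbeat P8
  -> R1 @ bar 1 tick 0 v(0, 1): D3/A3 P5 -> E3/B3 P5 similar
  -> R4 @ bar 2 tick 0 v(0, 1): C3/D3 M2 untreated
  -> R7 @ bar 2 tick 0 v(1,): B4->D3 leap 21st
  -> R4 @ bar 3 tick 0 v(0, 1): B2/C3 m2 untreated
  -> R7 @ bar 3 tick 2 v(1,): C3->B3 leap 11st
  -> R2 @ bar 5 tick 0 v(0, 1): C3/A3 M6 -> D3/D4 P8 similar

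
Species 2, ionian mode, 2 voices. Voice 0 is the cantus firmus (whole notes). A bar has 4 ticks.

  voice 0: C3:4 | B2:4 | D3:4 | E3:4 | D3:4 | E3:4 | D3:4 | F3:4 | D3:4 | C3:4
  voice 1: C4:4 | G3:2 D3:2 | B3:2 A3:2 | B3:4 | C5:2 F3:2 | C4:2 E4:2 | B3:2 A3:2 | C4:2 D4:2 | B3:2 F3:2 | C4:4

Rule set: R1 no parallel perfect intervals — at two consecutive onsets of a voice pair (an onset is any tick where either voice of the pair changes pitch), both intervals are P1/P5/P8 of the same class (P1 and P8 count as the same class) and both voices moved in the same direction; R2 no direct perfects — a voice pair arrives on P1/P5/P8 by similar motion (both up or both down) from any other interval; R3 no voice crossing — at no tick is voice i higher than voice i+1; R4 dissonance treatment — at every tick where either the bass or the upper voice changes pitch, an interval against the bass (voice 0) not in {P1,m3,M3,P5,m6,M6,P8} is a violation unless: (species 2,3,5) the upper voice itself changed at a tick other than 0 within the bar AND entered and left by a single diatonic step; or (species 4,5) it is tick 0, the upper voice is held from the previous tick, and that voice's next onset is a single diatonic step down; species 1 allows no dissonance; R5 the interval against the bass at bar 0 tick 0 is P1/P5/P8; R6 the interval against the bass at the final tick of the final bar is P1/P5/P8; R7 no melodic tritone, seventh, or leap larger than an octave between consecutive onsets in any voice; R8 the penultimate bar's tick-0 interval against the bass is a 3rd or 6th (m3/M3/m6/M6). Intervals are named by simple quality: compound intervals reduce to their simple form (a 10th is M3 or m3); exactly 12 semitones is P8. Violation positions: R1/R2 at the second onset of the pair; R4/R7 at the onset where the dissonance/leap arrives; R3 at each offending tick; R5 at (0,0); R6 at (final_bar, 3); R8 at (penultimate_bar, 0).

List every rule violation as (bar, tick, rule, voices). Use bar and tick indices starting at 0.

bar 0: v0=C3 v1=C4 downbeat P8
bar 1: v0=B2 v1=G3 downbeat m6
bar 2: v0=D3 v1=B3 downbeat M6
bar 3: v0=E3 v1=B3 downbeat P5
bar 4: v0=D3 v1=C5 downbeat m7
bar 5: v0=E3 v1=C4 downbeat m6
bar 6: v0=D3 v1=B3 downbeat M6
bar 7: v0=F3 v1=C4 downbeat P5
bar 8: v0=D3 v1=B3 downbeat M6
bar 9: v0=C3 v1=C4 downbeat P8
  -> R1 @ bar 3 tick 0 v(0, 1): D3/A3 P5 -> E3/B3 P5 similar
  -> R4 @ bar 4 tick 0 v(0, 1): D3/C5 m7 untreated
  -> R7 @ bar 4 tick 0 v(1,): B3->C5 leap 13st
  -> R7 @ bar 4 tick 2 v(1,): C5->F3 leap 19st
  -> R1 @ bar 7 tick 0 v(0, 1): D3/A3 P5 -> F3/C4 P5 similar
  -> R7 @ bar 8 tick 2 v(1,): B3->F3 leap 6st

(3, 0, R1, (0, 1))
(4, 0, R4, (0, 1))
(4, 0, R7, (1,))
(4, 2, R7, (1,))
(7, 0, R1, (0, 1))
(8, 2, R7, (1,))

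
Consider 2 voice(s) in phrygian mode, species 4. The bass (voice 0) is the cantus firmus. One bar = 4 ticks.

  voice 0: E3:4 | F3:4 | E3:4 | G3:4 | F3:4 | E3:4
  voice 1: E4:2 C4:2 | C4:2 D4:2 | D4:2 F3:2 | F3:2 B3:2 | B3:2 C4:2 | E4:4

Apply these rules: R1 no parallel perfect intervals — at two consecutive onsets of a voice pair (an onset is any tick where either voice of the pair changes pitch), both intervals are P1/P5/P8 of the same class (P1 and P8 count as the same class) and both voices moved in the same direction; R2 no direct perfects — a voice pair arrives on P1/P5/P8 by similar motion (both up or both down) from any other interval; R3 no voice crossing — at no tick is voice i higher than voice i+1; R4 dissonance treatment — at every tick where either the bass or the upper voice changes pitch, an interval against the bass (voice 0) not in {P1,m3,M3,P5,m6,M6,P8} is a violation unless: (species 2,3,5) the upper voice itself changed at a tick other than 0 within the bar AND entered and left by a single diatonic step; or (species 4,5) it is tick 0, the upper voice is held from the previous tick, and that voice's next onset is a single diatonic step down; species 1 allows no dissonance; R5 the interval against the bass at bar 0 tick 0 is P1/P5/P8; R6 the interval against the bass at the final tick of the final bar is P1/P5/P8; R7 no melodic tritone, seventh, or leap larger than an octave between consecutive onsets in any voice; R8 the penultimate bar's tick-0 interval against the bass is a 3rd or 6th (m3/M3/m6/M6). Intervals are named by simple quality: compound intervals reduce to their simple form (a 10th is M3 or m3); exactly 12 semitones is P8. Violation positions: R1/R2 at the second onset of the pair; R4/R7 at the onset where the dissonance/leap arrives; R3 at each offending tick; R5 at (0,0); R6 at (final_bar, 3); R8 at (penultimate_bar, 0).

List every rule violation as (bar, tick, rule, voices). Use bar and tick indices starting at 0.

bar 0: v0=E3 v1=E4 downbeat P8
bar 1: v0=F3 v1=C4 downbeat P5
bar 2: v0=E3 v1=D4 downbeat m7
bar 3: v0=G3 v1=F3 downbeat M2
bar 4: v0=F3 v1=B3 downbeat TT
bar 5: v0=E3 v1=E4 downbeat P8
  -> R4 @ bar 2 tick 0 v(0, 1): E3/D4 m7 untreated
  -> R4 @ bar 2 tick 2 v(0, 1): E3/F3 m2 untreated
  -> R3 @ bar 3 tick 0 v(0, 1): G3 above F3
  -> R4 @ bar 3 tick 0 v(0, 1): G3/F3 M2 untreated
  -> R3 @ bar 3 tick 1 v(0, 1): G3 above F3
  -> R7 @ bar 3 tick 2 v(1,): F3->B3 leap 6st
  -> R4 @ bar 4 tick 0 v(0, 1): F3/B3 TT untreated
  -> R8 @ bar 4 tick 0 v(0, 1): penult TT not 3rd/6th

(2, 0, R4, (0, 1))
(2, 2, R4, (0, 1))
(3, 0, R3, (0, 1))
(3, 0, R4, (0, 1))
(3, 1, R3, (0, 1))
(3, 2, R7, (1,))
(4, 0, R4, (0, 1))
(4, 0, R8, (0, 1))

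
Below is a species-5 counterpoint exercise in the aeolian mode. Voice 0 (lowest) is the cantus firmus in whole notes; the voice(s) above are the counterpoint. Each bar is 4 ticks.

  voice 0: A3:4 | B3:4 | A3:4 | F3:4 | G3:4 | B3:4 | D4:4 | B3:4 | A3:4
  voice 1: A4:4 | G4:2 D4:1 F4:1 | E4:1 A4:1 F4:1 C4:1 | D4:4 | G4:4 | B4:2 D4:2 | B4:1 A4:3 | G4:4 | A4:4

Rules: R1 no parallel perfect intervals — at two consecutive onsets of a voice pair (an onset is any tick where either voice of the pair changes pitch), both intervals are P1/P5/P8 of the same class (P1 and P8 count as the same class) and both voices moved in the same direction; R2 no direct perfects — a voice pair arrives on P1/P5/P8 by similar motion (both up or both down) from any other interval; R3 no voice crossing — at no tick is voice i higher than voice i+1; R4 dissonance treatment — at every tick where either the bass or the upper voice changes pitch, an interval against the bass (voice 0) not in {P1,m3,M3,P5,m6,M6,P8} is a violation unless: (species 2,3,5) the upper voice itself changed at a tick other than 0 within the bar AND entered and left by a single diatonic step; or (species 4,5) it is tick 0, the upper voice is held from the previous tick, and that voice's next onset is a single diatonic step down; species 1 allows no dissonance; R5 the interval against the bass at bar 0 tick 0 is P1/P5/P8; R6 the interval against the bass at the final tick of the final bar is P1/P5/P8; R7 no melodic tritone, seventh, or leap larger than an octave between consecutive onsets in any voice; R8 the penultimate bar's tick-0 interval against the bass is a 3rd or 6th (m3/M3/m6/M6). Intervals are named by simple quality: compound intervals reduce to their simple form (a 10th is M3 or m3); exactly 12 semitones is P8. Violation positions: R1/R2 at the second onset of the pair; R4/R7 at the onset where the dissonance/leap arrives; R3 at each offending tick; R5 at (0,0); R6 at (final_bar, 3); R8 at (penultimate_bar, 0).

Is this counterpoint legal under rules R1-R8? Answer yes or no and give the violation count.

No (4 violations)

bar 0: v0=A3 v1=A4 (P8)
bar 1: v0=B3 v1=G4 (m6)
bar 2: v0=A3 v1=E4 (P5)
bar 3: v0=F3 v1=D4 (M6)
bar 4: v0=G3 v1=G4 (P8)
bar 5: v0=B3 v1=B4 (P8)
bar 6: v0=D4 v1=B4 (M6)
bar 7: v0=B3 v1=G4 (m6)
bar 8: v0=A3 v1=A4 (P8)
  R4 @ bar1.3: B3/F4 TT untreated
  R2 @ bar2.0: B3/F4 TT -> A3/E4 P5 similar
  R2 @ bar4.0: F3/D4 M6 -> G3/G4 P8 similar
  R1 @ bar5.0: G3/G4 P8 -> B3/B4 P8 similar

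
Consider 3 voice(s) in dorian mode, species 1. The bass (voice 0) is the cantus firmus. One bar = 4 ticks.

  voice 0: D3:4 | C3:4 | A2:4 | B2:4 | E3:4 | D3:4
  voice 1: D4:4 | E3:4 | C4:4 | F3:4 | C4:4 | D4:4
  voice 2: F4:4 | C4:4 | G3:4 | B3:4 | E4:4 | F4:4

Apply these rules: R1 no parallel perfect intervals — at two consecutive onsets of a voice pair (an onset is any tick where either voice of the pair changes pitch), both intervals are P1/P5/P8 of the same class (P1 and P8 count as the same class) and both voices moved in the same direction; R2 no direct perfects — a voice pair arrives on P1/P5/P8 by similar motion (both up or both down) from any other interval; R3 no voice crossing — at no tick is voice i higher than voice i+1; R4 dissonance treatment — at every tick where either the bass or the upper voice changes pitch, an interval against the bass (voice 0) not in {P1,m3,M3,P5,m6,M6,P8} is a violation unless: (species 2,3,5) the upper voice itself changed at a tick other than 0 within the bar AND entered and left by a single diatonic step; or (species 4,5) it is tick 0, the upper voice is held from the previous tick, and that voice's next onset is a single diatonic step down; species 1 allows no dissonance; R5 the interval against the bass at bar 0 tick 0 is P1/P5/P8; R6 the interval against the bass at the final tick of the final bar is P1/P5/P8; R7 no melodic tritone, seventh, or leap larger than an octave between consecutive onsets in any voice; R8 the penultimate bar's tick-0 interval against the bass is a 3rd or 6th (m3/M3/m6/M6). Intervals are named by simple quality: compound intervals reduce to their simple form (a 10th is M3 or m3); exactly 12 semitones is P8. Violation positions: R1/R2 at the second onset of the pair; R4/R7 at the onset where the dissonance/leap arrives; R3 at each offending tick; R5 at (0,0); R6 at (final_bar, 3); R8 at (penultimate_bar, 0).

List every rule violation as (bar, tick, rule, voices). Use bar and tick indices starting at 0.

(0, 0, R5, (0, 2))
(1, 0, R2, (0, 2))
(1, 0, R7, (1,))
(2, 0, R3, (1, 2))
(2, 0, R4, (0, 2))
(2, 1, R3, (1, 2))
(2, 2, R3, (1, 2))
(2, 3, R3, (1, 2))
(3, 0, R2, (0, 2))
(3, 0, R4, (0, 1))
(4, 0, R1, (0, 2))
(4, 0, R8, (0, 2))
(5, 3, R6, (0, 2))

bar 0: v0=D3 v1=D4 v2=F4 downbeat m3
bar 1: v0=C3 v1=E3 v2=C4 downbeat P8
bar 2: v0=A2 v1=C4 v2=G3 downbeat m7
bar 3: v0=B2 v1=F3 v2=B3 downbeat P8
bar 4: v0=E3 v1=C4 v2=E4 downbeat P8
bar 5: v0=D3 v1=D4 v2=F4 downbeat m3
  -> R5 @ bar 0 tick 0 v(0, 2): opens on m3
  -> R2 @ bar 1 tick 0 v(0, 2): D3/F4 m3 -> C3/C4 P8 similar
  -> R7 @ bar 1 tick 0 v(1,): D4->E3 leap 10st
  -> R3 @ bar 2 tick 0 v(1, 2): C4 above G3
  -> R4 @ bar 2 tick 0 v(0, 2): A2/G3 m7 untreated
  -> R3 @ bar 2 tick 1 v(1, 2): C4 above G3
  -> R3 @ bar 2 tick 2 v(1, 2): C4 above G3
  -> R3 @ bar 2 tick 3 v(1, 2): C4 above G3
  -> R2 @ bar 3 tick 0 v(0, 2): A2/G3 m7 -> B2/B3 P8 similar
  -> R4 @ bar 3 tick 0 v(0, 1): B2/F3 TT untreated
  -> R1 @ bar 4 tick 0 v(0, 2): B2/B3 P8 -> E3/E4 P8 similar
  -> R8 @ bar 4 tick 0 v(0, 2): penult P8 not 3rd/6th
  -> R6 @ bar 5 tick 3 v(0, 2): closes on m3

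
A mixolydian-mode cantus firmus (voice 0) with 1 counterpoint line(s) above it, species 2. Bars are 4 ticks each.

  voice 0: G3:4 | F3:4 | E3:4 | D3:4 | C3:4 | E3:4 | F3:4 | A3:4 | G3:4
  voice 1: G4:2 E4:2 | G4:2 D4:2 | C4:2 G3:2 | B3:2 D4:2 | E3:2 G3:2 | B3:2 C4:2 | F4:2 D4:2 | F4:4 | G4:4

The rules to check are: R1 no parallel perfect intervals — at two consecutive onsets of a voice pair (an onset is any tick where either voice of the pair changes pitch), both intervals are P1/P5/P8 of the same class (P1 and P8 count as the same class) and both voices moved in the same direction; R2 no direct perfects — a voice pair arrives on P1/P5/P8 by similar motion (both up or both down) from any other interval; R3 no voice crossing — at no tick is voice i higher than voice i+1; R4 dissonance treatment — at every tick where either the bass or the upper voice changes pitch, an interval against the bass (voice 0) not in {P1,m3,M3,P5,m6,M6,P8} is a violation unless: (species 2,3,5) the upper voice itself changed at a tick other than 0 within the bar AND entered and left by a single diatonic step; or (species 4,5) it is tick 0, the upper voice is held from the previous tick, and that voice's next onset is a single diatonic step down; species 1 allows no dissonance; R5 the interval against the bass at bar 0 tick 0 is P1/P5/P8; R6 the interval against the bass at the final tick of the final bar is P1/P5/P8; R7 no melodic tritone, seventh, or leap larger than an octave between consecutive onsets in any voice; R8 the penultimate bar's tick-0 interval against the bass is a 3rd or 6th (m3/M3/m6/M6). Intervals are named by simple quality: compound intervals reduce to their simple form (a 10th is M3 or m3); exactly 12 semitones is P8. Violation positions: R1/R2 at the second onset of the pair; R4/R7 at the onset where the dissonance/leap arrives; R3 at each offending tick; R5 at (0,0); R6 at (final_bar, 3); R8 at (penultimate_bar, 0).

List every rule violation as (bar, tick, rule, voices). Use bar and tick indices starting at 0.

bar 0: v0=G3 v1=G4 downbeat P8
bar 1: v0=F3 v1=G4 downbeat M2
bar 2: v0=E3 v1=C4 downbeat m6
bar 3: v0=D3 v1=B3 downbeat M6
bar 4: v0=C3 v1=E3 downbeat M3
bar 5: v0=E3 v1=B3 downbeat P5
bar 6: v0=F3 v1=F4 downbeat P8
bar 7: v0=A3 v1=F4 downbeat m6
bar 8: v0=G3 v1=G4 downbeat P8
  -> R4 @ bar 1 tick 0 v(0, 1): F3/G4 M2 untreated
  -> R7 @ bar 4 tick 0 v(1,): D4->E3 leap 10st
  -> R1 @ bar 5 tick 0 v(0, 1): C3/G3 P5 -> E3/B3 P5 similar
  -> R2 @ bar 6 tick 0 v(0, 1): E3/C4 m6 -> F3/F4 P8 similar

(1, 0, R4, (0, 1))
(4, 0, R7, (1,))
(5, 0, R1, (0, 1))
(6, 0, R2, (0, 1))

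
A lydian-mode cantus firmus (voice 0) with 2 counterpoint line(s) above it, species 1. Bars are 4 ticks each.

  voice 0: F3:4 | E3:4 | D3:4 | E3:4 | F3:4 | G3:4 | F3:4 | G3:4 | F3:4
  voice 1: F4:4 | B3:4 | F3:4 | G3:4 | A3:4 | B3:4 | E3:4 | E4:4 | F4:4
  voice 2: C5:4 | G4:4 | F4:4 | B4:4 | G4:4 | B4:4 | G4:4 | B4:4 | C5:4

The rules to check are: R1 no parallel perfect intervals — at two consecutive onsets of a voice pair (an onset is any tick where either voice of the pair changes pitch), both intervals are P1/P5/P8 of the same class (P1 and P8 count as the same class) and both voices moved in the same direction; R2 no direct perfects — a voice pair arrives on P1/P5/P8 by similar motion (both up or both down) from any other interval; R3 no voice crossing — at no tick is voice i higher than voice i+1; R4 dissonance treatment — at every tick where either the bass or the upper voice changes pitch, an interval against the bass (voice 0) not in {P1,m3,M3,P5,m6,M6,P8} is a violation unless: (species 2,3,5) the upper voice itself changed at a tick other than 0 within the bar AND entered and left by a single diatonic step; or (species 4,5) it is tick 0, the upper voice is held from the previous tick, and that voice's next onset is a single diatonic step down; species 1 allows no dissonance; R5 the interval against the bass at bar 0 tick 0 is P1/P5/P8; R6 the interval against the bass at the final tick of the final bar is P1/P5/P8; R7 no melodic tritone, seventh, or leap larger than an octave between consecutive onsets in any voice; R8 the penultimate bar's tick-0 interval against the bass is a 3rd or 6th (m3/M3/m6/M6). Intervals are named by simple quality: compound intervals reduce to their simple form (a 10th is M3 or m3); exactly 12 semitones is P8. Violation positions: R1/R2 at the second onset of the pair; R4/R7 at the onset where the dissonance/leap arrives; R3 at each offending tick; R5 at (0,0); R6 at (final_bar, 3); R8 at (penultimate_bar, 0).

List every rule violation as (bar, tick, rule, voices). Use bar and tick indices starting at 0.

bar 0: v0=F3 v1=F4 v2=C5 downbeat P5
bar 1: v0=E3 v1=B3 v2=G4 downbeat m3
bar 2: v0=D3 v1=F3 v2=F4 downbeat m3
bar 3: v0=E3 v1=G3 v2=B4 downbeat P5
bar 4: v0=F3 v1=A3 v2=G4 downbeat M2
bar 5: v0=G3 v1=B3 v2=B4 downbeat M3
bar 6: v0=F3 v1=E3 v2=G4 downbeat M2
bar 7: v0=G3 v1=E4 v2=B4 downbeat M3
bar 8: v0=F3 v1=F4 v2=C5 downbeat P5
  -> R2 @ bar 1 tick 0 v(0, 1): F3/F4 P8 -> E3/B3 P5 similar
  -> R7 @ bar 1 tick 0 v(1,): F4->B3 leap 6st
  -> R2 @ bar 2 tick 0 v(1, 2): B3/G4 m6 -> F3/F4 P8 similar
  -> R7 @ bar 2 tick 0 v(1,): B3->F3 leap 6st
  -> R2 @ bar 3 tick 0 v(0, 2): D3/F4 m3 -> E3/B4 P5 similar
  -> R7 @ bar 3 tick 0 v(2,): F4->B4 leap 6st
  -> R4 @ bar 4 tick 0 v(0, 2): F3/G4 M2 untreated
  -> R2 @ bar 5 tick 0 v(1, 2): A3/G4 m7 -> B3/B4 P8 similar
  -> R3 @ bar 6 tick 0 v(0, 1): F3 above E3
  -> R4 @ bar 6 tick 0 v(0, 1): F3/E3 m2 untreated
  -> R4 @ bar 6 tick 0 v(0, 2): F3/G4 M2 untreated
  -> R3 @ bar 6 tick 1 v(0, 1): F3 above E3
  -> R3 @ bar 6 tick 2 v(0, 1): F3 above E3
  -> R3 @ bar 6 tick 3 v(0, 1): F3 above E3
  -> R2 @ bar 7 tick 0 v(1, 2): E3/G4 m3 -> E4/B4 P5 similar
  -> R1 @ bar 8 tick 0 v(1, 2): E4/B4 P5 -> F4/C5 P5 similar

(1, 0, R2, (0, 1))
(1, 0, R7, (1,))
(2, 0, R2, (1, 2))
(2, 0, R7, (1,))
(3, 0, R2, (0, 2))
(3, 0, R7, (2,))
(4, 0, R4, (0, 2))
(5, 0, R2, (1, 2))
(6, 0, R3, (0, 1))
(6, 0, R4, (0, 1))
(6, 0, R4, (0, 2))
(6, 1, R3, (0, 1))
(6, 2, R3, (0, 1))
(6, 3, R3, (0, 1))
(7, 0, R2, (1, 2))
(8, 0, R1, (1, 2))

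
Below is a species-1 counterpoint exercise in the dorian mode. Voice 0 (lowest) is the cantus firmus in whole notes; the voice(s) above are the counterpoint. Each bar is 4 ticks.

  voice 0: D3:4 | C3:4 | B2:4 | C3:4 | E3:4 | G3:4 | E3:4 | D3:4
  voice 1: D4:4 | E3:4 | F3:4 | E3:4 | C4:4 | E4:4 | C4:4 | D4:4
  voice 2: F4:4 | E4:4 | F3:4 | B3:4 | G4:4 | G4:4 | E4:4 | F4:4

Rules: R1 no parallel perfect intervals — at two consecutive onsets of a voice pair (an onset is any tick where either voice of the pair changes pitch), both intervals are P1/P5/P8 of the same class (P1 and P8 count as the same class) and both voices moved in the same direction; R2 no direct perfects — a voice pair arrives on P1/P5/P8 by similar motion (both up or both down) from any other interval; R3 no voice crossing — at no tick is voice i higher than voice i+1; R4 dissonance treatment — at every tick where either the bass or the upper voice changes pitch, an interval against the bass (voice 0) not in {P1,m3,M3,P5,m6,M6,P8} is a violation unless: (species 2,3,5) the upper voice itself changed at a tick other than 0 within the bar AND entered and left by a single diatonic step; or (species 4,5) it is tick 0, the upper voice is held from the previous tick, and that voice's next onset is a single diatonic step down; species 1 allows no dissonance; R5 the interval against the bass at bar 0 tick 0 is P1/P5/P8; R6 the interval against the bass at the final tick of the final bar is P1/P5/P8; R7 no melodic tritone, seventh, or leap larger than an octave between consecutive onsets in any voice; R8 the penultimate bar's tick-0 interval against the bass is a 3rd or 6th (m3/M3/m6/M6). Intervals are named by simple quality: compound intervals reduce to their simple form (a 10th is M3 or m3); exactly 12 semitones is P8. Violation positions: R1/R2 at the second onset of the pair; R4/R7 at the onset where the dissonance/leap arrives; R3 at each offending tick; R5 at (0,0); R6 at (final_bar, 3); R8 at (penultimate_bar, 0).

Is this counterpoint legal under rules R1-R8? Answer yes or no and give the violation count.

No (12 violations)

bar 0: v0=D3 v1=D4 v2=F4 (m3)
bar 1: v0=C3 v1=E3 v2=E4 (M3)
bar 2: v0=B2 v1=F3 v2=F3 (TT)
bar 3: v0=C3 v1=E3 v2=B3 (M7)
bar 4: v0=E3 v1=C4 v2=G4 (m3)
bar 5: v0=G3 v1=E4 v2=G4 (P8)
bar 6: v0=E3 v1=C4 v2=E4 (P8)
bar 7: v0=D3 v1=D4 v2=F4 (m3)
  R5 @ bar0.0: opens on m3
  R2 @ bar1.0: D4/F4 m3 -> E3/E4 P8 similar
  R7 @ bar1.0: D4->E3 leap 10st
  R4 @ bar2.0: B2/F3 TT untreated
  R4 @ bar2.0: B2/F3 TT untreated
  R7 @ bar2.0: E4->F3 leap 11st
  R4 @ bar3.0: C3/B3 M7 untreated
  R7 @ bar3.0: F3->B3 leap 6st
  R1 @ bar4.0: E3/B3 P5 -> C4/G4 P5 similar
  R1 @ bar6.0: G3/G4 P8 -> E3/E4 P8 similar
  R8 @ bar6.0: penult P8 not 3rd/6th
  R6 @ bar7.3: closes on m3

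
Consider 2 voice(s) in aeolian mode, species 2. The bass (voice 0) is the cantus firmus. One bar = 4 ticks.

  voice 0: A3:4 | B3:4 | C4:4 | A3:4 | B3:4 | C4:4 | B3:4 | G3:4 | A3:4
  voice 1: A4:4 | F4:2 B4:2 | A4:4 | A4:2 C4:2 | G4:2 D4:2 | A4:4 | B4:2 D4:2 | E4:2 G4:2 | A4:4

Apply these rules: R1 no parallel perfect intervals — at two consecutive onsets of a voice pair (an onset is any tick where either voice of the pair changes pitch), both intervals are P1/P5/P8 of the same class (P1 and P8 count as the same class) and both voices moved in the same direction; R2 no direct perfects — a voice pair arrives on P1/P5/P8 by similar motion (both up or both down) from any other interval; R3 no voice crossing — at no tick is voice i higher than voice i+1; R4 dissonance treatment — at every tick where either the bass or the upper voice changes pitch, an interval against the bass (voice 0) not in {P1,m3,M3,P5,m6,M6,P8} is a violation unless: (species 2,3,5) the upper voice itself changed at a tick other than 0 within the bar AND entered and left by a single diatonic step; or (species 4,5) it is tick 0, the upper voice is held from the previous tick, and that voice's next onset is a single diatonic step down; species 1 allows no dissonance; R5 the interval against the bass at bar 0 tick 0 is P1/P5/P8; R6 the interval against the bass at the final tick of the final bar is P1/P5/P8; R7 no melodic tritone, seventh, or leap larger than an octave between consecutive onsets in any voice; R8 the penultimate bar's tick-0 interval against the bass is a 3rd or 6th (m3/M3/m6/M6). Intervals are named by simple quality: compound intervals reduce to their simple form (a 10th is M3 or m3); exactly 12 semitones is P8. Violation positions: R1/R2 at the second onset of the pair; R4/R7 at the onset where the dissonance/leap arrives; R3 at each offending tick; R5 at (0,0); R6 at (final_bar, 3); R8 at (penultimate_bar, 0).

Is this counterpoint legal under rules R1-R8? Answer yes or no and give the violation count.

bar 0: v0=A3 v1=A4 (P8)
bar 1: v0=B3 v1=F4 (TT)
bar 2: v0=C4 v1=A4 (M6)
bar 3: v0=A3 v1=A4 (P8)
bar 4: v0=B3 v1=G4 (m6)
bar 5: v0=C4 v1=A4 (M6)
bar 6: v0=B3 v1=B4 (P8)
bar 7: v0=G3 v1=E4 (M6)
bar 8: v0=A3 v1=A4 (P8)
  R4 @ bar1.0: B3/F4 TT untreated
  R7 @ bar1.2: F4->B4 leap 6st
  R1 @ bar8.0: G3/G4 P8 -> A3/A4 P8 similar

No (3 violations)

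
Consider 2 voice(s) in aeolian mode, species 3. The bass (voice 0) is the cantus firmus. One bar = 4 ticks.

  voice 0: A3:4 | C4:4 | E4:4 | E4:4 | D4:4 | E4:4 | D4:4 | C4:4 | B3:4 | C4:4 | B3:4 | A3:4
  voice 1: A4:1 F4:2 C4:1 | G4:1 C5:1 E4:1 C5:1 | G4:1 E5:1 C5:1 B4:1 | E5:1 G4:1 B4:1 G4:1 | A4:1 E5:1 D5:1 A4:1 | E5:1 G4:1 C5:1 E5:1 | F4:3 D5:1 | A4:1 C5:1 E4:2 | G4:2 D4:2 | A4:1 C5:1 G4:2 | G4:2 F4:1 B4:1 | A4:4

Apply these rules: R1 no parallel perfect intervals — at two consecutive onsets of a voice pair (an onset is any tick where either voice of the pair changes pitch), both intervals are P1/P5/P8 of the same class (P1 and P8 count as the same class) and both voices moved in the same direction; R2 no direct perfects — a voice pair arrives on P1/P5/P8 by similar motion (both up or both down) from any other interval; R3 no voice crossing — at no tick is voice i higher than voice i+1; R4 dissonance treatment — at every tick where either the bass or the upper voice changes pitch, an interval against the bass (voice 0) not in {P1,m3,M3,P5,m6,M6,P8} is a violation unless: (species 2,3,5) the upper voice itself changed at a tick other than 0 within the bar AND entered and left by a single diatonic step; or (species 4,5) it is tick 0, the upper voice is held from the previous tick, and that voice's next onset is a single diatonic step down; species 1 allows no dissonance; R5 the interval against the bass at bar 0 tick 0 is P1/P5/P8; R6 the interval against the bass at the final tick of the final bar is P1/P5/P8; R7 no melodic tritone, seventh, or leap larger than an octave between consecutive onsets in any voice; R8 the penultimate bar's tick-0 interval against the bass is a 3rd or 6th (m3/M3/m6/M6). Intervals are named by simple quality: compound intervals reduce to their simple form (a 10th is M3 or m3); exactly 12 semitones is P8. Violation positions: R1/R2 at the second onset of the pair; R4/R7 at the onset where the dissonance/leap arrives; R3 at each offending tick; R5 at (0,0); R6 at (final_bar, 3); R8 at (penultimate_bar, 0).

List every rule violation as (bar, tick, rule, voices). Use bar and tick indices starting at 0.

bar 0: v0=A3 v1=A4 downbeat P8
bar 1: v0=C4 v1=G4 downbeat P5
bar 2: v0=E4 v1=G4 downbeat m3
bar 3: v0=E4 v1=E5 downbeat P8
bar 4: v0=D4 v1=A4 downbeat P5
bar 5: v0=E4 v1=E5 downbeat P8
bar 6: v0=D4 v1=F4 downbeat m3
bar 7: v0=C4 v1=A4 downbeat M6
bar 8: v0=B3 v1=G4 downbeat m6
bar 9: v0=C4 v1=A4 downbeat M6
bar 10: v0=B3 v1=G4 downbeat m6
bar 11: v0=A3 v1=A4 downbeat P8
  -> R2 @ bar 1 tick 0 v(0, 1): A3/C4 m3 -> C4/G4 P5 similar
  -> R4 @ bar 4 tick 1 v(0, 1): D4/E5 M2 untreated
  -> R2 @ bar 5 tick 0 v(0, 1): D4/A4 P5 -> E4/E5 P8 similar
  -> R7 @ bar 6 tick 0 v(1,): E5->F4 leap 11st
  -> R4 @ bar 10 tick 2 v(0, 1): B3/F4 TT untreated
  -> R7 @ bar 10 tick 3 v(1,): F4->B4 leap 6st
  -> R1 @ bar 11 tick 0 v(0, 1): B3/B4 P8 -> A3/A4 P8 similar

(1, 0, R2, (0, 1))
(4, 1, R4, (0, 1))
(5, 0, R2, (0, 1))
(6, 0, R7, (1,))
(10, 2, R4, (0, 1))
(10, 3, R7, (1,))
(11, 0, R1, (0, 1))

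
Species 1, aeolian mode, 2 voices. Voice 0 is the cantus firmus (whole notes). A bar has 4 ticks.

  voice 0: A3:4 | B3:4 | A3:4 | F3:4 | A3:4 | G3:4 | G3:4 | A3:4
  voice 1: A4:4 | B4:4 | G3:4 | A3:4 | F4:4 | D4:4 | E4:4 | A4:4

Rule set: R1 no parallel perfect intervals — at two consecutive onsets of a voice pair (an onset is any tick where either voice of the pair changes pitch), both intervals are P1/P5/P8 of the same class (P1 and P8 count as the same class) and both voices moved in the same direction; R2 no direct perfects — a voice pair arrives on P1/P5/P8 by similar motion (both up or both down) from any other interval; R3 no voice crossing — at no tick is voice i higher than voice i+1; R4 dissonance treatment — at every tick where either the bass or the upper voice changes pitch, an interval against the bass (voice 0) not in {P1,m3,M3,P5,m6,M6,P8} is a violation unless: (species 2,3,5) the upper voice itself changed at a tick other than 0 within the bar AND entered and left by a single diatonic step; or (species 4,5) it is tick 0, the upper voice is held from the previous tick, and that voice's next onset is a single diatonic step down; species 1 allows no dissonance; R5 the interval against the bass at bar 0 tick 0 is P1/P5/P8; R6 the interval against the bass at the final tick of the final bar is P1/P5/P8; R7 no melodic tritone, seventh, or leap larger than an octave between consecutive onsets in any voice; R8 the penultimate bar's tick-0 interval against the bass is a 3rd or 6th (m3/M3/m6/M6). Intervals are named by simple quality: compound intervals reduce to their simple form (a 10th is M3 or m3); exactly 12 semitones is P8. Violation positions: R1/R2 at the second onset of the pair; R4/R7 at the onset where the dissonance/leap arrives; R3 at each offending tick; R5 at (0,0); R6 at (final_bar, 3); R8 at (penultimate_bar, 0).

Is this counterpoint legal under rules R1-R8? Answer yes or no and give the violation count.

No (9 violations)

bar 0: v0=A3 v1=A4 (P8)
bar 1: v0=B3 v1=B4 (P8)
bar 2: v0=A3 v1=G3 (M2)
bar 3: v0=F3 v1=A3 (M3)
bar 4: v0=A3 v1=F4 (m6)
bar 5: v0=G3 v1=D4 (P5)
bar 6: v0=G3 v1=E4 (M6)
bar 7: v0=A3 v1=A4 (P8)
  R1 @ bar1.0: A3/A4 P8 -> B3/B4 P8 similar
  R3 @ bar2.0: A3 above G3
  R4 @ bar2.0: A3/G3 M2 untreated
  R7 @ bar2.0: B4->G3 leap 16st
  R3 @ bar2.1: A3 above G3
  R3 @ bar2.2: A3 above G3
  R3 @ bar2.3: A3 above G3
  R2 @ bar5.0: A3/F4 m6 -> G3/D4 P5 similar
  R2 @ bar7.0: G3/E4 M6 -> A3/A4 P8 similar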